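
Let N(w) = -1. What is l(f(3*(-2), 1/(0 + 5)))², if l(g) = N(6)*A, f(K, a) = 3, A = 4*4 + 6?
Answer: 484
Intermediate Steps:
A = 22 (A = 16 + 6 = 22)
l(g) = -22 (l(g) = -1*22 = -22)
l(f(3*(-2), 1/(0 + 5)))² = (-22)² = 484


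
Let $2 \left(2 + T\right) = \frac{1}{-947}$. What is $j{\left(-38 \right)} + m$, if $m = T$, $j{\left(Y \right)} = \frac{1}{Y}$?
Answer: $- \frac{36469}{17993} \approx -2.0268$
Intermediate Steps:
$T = - \frac{3789}{1894}$ ($T = -2 + \frac{1}{2 \left(-947\right)} = -2 + \frac{1}{2} \left(- \frac{1}{947}\right) = -2 - \frac{1}{1894} = - \frac{3789}{1894} \approx -2.0005$)
$m = - \frac{3789}{1894} \approx -2.0005$
$j{\left(-38 \right)} + m = \frac{1}{-38} - \frac{3789}{1894} = - \frac{1}{38} - \frac{3789}{1894} = - \frac{36469}{17993}$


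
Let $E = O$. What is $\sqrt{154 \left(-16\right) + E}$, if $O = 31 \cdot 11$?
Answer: $i \sqrt{2123} \approx 46.076 i$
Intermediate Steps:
$O = 341$
$E = 341$
$\sqrt{154 \left(-16\right) + E} = \sqrt{154 \left(-16\right) + 341} = \sqrt{-2464 + 341} = \sqrt{-2123} = i \sqrt{2123}$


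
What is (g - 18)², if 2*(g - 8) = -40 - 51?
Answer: 12321/4 ≈ 3080.3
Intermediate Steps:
g = -75/2 (g = 8 + (-40 - 51)/2 = 8 + (½)*(-91) = 8 - 91/2 = -75/2 ≈ -37.500)
(g - 18)² = (-75/2 - 18)² = (-111/2)² = 12321/4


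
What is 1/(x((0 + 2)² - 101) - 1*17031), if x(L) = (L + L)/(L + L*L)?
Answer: -48/817489 ≈ -5.8716e-5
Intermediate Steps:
x(L) = 2*L/(L + L²) (x(L) = (2*L)/(L + L²) = 2*L/(L + L²))
1/(x((0 + 2)² - 101) - 1*17031) = 1/(2/(1 + ((0 + 2)² - 101)) - 1*17031) = 1/(2/(1 + (2² - 101)) - 17031) = 1/(2/(1 + (4 - 101)) - 17031) = 1/(2/(1 - 97) - 17031) = 1/(2/(-96) - 17031) = 1/(2*(-1/96) - 17031) = 1/(-1/48 - 17031) = 1/(-817489/48) = -48/817489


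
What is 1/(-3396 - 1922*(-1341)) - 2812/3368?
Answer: -1253350018/1501167699 ≈ -0.83492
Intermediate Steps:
1/(-3396 - 1922*(-1341)) - 2812/3368 = -1/1341/(-5318) - 2812*1/3368 = -1/5318*(-1/1341) - 703/842 = 1/7131438 - 703/842 = -1253350018/1501167699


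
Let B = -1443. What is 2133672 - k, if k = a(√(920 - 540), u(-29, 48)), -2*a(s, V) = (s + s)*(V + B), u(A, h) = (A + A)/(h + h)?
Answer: 2133672 - 69293*√95/24 ≈ 2.1055e+6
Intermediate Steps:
u(A, h) = A/h (u(A, h) = (2*A)/((2*h)) = (2*A)*(1/(2*h)) = A/h)
a(s, V) = -s*(-1443 + V) (a(s, V) = -(s + s)*(V - 1443)/2 = -2*s*(-1443 + V)/2 = -s*(-1443 + V))
k = 69293*√95/24 (k = √(920 - 540)*(1443 - (-29)/48) = √380*(1443 - (-29)/48) = (2*√95)*(1443 - 1*(-29/48)) = (2*√95)*(1443 + 29/48) = (2*√95)*(69293/48) = 69293*√95/24 ≈ 28141.)
2133672 - k = 2133672 - 69293*√95/24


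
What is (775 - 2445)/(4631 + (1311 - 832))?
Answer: -167/511 ≈ -0.32681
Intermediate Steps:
(775 - 2445)/(4631 + (1311 - 832)) = -1670/(4631 + 479) = -1670/5110 = -1670*1/5110 = -167/511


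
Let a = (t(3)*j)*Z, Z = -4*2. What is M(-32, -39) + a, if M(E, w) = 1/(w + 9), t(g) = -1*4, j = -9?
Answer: -8641/30 ≈ -288.03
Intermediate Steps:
Z = -8
t(g) = -4
M(E, w) = 1/(9 + w)
a = -288 (a = -4*(-9)*(-8) = 36*(-8) = -288)
M(-32, -39) + a = 1/(9 - 39) - 288 = 1/(-30) - 288 = -1/30 - 288 = -8641/30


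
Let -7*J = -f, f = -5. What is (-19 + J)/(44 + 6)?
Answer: -69/175 ≈ -0.39429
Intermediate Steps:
J = -5/7 (J = -(-1)*(-5)/7 = -⅐*5 = -5/7 ≈ -0.71429)
(-19 + J)/(44 + 6) = (-19 - 5/7)/(44 + 6) = -138/7/50 = (1/50)*(-138/7) = -69/175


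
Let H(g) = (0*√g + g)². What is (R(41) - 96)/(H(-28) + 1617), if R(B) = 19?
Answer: -11/343 ≈ -0.032070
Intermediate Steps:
H(g) = g² (H(g) = (0 + g)² = g²)
(R(41) - 96)/(H(-28) + 1617) = (19 - 96)/((-28)² + 1617) = -77/(784 + 1617) = -77/2401 = -77*1/2401 = -11/343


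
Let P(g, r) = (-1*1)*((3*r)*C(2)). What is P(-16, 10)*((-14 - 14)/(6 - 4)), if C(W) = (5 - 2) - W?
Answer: 420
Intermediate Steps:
C(W) = 3 - W
P(g, r) = -3*r (P(g, r) = (-1*1)*((3*r)*(3 - 1*2)) = -3*r*(3 - 2) = -3*r)
P(-16, 10)*((-14 - 14)/(6 - 4)) = (-3*10)*((-14 - 14)/(6 - 4)) = -(-840)/2 = -30*(-14) = 420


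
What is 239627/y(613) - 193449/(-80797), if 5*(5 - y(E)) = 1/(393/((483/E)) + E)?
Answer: 17328701144435431/361545486983 ≈ 47930.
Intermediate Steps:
y(E) = 5 - 161/(1460*E) (y(E) = 5 - 1/(5*(393/((483/E)) + E)) = 5 - 1/(5*(393*(E/483) + E)) = 5 - 1/(5*(131*E/161 + E)) = 5 - 161/(292*E)/5 = 5 - 161/(1460*E))
239627/y(613) - 193449/(-80797) = 239627/(5 - 161/1460/613) - 193449/(-80797) = 239627/(5 - 161/1460*1/613) - 193449*(-1/80797) = 239627/(5 - 161/894980) + 193449/80797 = 239627/(4474739/894980) + 193449/80797 = 239627*(894980/4474739) + 193449/80797 = 214461372460/4474739 + 193449/80797 = 17328701144435431/361545486983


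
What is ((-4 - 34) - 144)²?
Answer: 33124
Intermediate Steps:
((-4 - 34) - 144)² = (-38 - 144)² = (-182)² = 33124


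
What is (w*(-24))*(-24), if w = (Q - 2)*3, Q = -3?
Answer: -8640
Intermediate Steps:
w = -15 (w = (-3 - 2)*3 = -5*3 = -15)
(w*(-24))*(-24) = -15*(-24)*(-24) = 360*(-24) = -8640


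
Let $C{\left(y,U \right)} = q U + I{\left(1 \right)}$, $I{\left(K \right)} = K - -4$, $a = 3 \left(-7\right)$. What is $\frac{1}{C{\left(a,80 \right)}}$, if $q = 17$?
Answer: $\frac{1}{1365} \approx 0.0007326$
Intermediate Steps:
$a = -21$
$I{\left(K \right)} = 4 + K$ ($I{\left(K \right)} = K + 4 = 4 + K$)
$C{\left(y,U \right)} = 5 + 17 U$ ($C{\left(y,U \right)} = 17 U + \left(4 + 1\right) = 17 U + 5 = 5 + 17 U$)
$\frac{1}{C{\left(a,80 \right)}} = \frac{1}{5 + 17 \cdot 80} = \frac{1}{5 + 1360} = \frac{1}{1365}$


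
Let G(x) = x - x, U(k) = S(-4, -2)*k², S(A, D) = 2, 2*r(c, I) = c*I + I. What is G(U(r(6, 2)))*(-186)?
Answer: 0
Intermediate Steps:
r(c, I) = I/2 + I*c/2 (r(c, I) = (c*I + I)/2 = (I*c + I)/2 = (I + I*c)/2 = I/2 + I*c/2)
U(k) = 2*k²
G(x) = 0
G(U(r(6, 2)))*(-186) = 0*(-186) = 0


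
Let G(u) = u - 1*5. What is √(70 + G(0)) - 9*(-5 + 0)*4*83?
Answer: 14940 + √65 ≈ 14948.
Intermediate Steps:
G(u) = -5 + u (G(u) = u - 5 = -5 + u)
√(70 + G(0)) - 9*(-5 + 0)*4*83 = √(70 + (-5 + 0)) - 9*(-5 + 0)*4*83 = √(70 - 5) - (-45)*4*83 = √65 - 9*(-20)*83 = √65 + 180*83 = √65 + 14940 = 14940 + √65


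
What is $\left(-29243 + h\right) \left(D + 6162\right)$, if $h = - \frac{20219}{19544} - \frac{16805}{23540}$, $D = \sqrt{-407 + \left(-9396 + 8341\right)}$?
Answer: $- \frac{2072666866797033}{11501644} - \frac{672725370593 i \sqrt{1462}}{23003288} \approx -1.8021 \cdot 10^{8} - 1.1182 \cdot 10^{6} i$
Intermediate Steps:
$D = i \sqrt{1462}$ ($D = \sqrt{-407 - 1055} = \sqrt{-1462} = i \sqrt{1462} \approx 38.236 i$)
$h = - \frac{40219609}{23003288}$ ($h = \left(-20219\right) \frac{1}{19544} - \frac{3361}{4708} = - \frac{20219}{19544} - \frac{3361}{4708} = - \frac{40219609}{23003288} \approx -1.7484$)
$\left(-29243 + h\right) \left(D + 6162\right) = \left(-29243 - \frac{40219609}{23003288}\right) \left(i \sqrt{1462} + 6162\right) = - \frac{672725370593 \left(6162 + i \sqrt{1462}\right)}{23003288} = - \frac{2072666866797033}{11501644} - \frac{672725370593 i \sqrt{1462}}{23003288}$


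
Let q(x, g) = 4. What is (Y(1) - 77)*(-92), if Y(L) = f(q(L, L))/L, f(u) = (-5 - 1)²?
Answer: 3772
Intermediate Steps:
f(u) = 36 (f(u) = (-6)² = 36)
Y(L) = 36/L
(Y(1) - 77)*(-92) = (36/1 - 77)*(-92) = (36*1 - 77)*(-92) = (36 - 77)*(-92) = -41*(-92) = 3772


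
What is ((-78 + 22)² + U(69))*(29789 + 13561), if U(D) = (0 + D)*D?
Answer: 342334950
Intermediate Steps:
U(D) = D² (U(D) = D*D = D²)
((-78 + 22)² + U(69))*(29789 + 13561) = ((-78 + 22)² + 69²)*(29789 + 13561) = ((-56)² + 4761)*43350 = (3136 + 4761)*43350 = 7897*43350 = 342334950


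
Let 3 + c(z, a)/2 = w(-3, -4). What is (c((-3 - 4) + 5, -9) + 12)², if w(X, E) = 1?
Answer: 64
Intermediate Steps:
c(z, a) = -4 (c(z, a) = -6 + 2*1 = -6 + 2 = -4)
(c((-3 - 4) + 5, -9) + 12)² = (-4 + 12)² = 8² = 64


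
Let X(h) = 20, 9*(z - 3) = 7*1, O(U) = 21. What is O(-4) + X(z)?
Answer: 41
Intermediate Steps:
z = 34/9 (z = 3 + (7*1)/9 = 3 + (1/9)*7 = 3 + 7/9 = 34/9 ≈ 3.7778)
O(-4) + X(z) = 21 + 20 = 41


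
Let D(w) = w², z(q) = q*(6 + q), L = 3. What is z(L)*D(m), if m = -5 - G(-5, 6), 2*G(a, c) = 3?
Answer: 4563/4 ≈ 1140.8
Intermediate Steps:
G(a, c) = 3/2 (G(a, c) = (½)*3 = 3/2)
m = -13/2 (m = -5 - 1*3/2 = -5 - 3/2 = -13/2 ≈ -6.5000)
z(L)*D(m) = (3*(6 + 3))*(-13/2)² = (3*9)*(169/4) = 27*(169/4) = 4563/4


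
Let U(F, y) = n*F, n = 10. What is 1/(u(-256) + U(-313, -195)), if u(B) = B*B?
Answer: 1/62406 ≈ 1.6024e-5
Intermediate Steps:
u(B) = B**2
U(F, y) = 10*F
1/(u(-256) + U(-313, -195)) = 1/((-256)**2 + 10*(-313)) = 1/(65536 - 3130) = 1/62406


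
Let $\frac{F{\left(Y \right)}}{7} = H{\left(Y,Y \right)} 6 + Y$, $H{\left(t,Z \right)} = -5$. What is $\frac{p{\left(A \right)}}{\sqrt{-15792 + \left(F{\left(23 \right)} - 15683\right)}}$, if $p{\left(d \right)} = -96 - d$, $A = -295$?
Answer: $- \frac{199 i \sqrt{7881}}{15762} \approx - 1.1208 i$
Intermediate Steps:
$F{\left(Y \right)} = -210 + 7 Y$ ($F{\left(Y \right)} = 7 \left(\left(-5\right) 6 + Y\right) = 7 \left(-30 + Y\right) = -210 + 7 Y$)
$\frac{p{\left(A \right)}}{\sqrt{-15792 + \left(F{\left(23 \right)} - 15683\right)}} = \frac{-96 - -295}{\sqrt{-15792 + \left(\left(-210 + 7 \cdot 23\right) - 15683\right)}} = \frac{-96 + 295}{\sqrt{-15792 + \left(\left(-210 + 161\right) - 15683\right)}} = \frac{199}{\sqrt{-15792 - 15732}} = \frac{199}{\sqrt{-31524}} = \frac{199}{2 i \sqrt{7881}} = 199 \left(- \frac{i \sqrt{7881}}{15762}\right) = - \frac{199 i \sqrt{7881}}{15762}$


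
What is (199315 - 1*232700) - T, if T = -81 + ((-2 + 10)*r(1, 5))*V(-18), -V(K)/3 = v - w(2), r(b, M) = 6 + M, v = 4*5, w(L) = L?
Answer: -28552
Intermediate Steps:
v = 20
V(K) = -54 (V(K) = -3*(20 - 1*2) = -3*(20 - 2) = -3*18 = -54)
T = -4833 (T = -81 + ((-2 + 10)*(6 + 5))*(-54) = -81 + (8*11)*(-54) = -81 + 88*(-54) = -81 - 4752 = -4833)
(199315 - 1*232700) - T = (199315 - 1*232700) - 1*(-4833) = (199315 - 232700) + 4833 = -33385 + 4833 = -28552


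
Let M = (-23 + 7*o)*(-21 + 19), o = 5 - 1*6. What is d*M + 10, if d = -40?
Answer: -2390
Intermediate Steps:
o = -1 (o = 5 - 6 = -1)
M = 60 (M = (-23 + 7*(-1))*(-21 + 19) = (-23 - 7)*(-2) = -30*(-2) = 60)
d*M + 10 = -40*60 + 10 = -2400 + 10 = -2390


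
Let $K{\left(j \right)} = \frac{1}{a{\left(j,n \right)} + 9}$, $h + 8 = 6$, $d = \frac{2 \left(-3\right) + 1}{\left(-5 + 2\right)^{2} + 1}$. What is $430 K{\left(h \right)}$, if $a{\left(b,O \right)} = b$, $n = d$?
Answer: $\frac{430}{7} \approx 61.429$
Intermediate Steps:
$d = - \frac{1}{2}$ ($d = \frac{-6 + 1}{\left(-3\right)^{2} + 1} = - \frac{5}{9 + 1} = - \frac{5}{10} = \left(-5\right) \frac{1}{10} = - \frac{1}{2} \approx -0.5$)
$n = - \frac{1}{2} \approx -0.5$
$h = -2$ ($h = -8 + 6 = -2$)
$K{\left(j \right)} = \frac{1}{9 + j}$ ($K{\left(j \right)} = \frac{1}{j + 9} = \frac{1}{9 + j}$)
$430 K{\left(h \right)} = \frac{430}{9 - 2} = \frac{430}{7}$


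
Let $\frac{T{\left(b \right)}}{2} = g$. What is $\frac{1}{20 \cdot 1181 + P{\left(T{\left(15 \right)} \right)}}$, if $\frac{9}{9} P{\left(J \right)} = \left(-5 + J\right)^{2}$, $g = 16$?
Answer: $\frac{1}{24349} \approx 4.1069 \cdot 10^{-5}$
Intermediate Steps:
$T{\left(b \right)} = 32$ ($T{\left(b \right)} = 2 \cdot 16 = 32$)
$P{\left(J \right)} = \left(-5 + J\right)^{2}$
$\frac{1}{20 \cdot 1181 + P{\left(T{\left(15 \right)} \right)}} = \frac{1}{20 \cdot 1181 + \left(-5 + 32\right)^{2}} = \frac{1}{23620 + 27^{2}} = \frac{1}{23620 + 729} = \frac{1}{24349}$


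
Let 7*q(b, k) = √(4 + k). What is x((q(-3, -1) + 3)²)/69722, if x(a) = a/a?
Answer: 1/69722 ≈ 1.4343e-5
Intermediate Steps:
q(b, k) = √(4 + k)/7
x(a) = 1
x((q(-3, -1) + 3)²)/69722 = 1/69722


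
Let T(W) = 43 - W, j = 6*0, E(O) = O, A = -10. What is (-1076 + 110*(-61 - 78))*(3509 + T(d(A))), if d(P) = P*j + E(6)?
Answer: -58033836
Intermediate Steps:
j = 0
d(P) = 6 (d(P) = P*0 + 6 = 0 + 6 = 6)
(-1076 + 110*(-61 - 78))*(3509 + T(d(A))) = (-1076 + 110*(-61 - 78))*(3509 + (43 - 1*6)) = (-1076 + 110*(-139))*(3509 + (43 - 6)) = (-1076 - 15290)*(3509 + 37) = -16366*3546 = -58033836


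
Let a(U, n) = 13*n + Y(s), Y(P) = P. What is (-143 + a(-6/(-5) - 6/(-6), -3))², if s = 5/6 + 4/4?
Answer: 1168561/36 ≈ 32460.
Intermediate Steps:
s = 11/6 (s = 5*(⅙) + 4*(¼) = ⅚ + 1 = 11/6 ≈ 1.8333)
a(U, n) = 11/6 + 13*n (a(U, n) = 13*n + 11/6 = 11/6 + 13*n)
(-143 + a(-6/(-5) - 6/(-6), -3))² = (-143 + (11/6 + 13*(-3)))² = (-143 + (11/6 - 39))² = (-143 - 223/6)² = (-1081/6)² = 1168561/36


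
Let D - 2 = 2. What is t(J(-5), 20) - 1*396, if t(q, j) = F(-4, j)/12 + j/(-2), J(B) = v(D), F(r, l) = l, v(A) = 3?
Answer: -1213/3 ≈ -404.33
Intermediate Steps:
D = 4 (D = 2 + 2 = 4)
J(B) = 3
t(q, j) = -5*j/12 (t(q, j) = j/12 + j/(-2) = j*(1/12) + j*(-½) = j/12 - j/2 = -5*j/12)
t(J(-5), 20) - 1*396 = -5/12*20 - 1*396 = -25/3 - 396 = -1213/3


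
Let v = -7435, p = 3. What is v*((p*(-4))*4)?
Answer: 356880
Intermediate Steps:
v*((p*(-4))*4) = -7435*3*(-4)*4 = -(-89220)*4 = -7435*(-48) = 356880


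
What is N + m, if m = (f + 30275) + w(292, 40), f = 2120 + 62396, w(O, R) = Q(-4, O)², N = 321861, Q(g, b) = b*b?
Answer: 7270366348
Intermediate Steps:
Q(g, b) = b²
w(O, R) = O⁴ (w(O, R) = (O²)² = O⁴)
f = 64516
m = 7270044487 (m = (64516 + 30275) + 292⁴ = 94791 + 7269949696 = 7270044487)
N + m = 321861 + 7270044487 = 7270366348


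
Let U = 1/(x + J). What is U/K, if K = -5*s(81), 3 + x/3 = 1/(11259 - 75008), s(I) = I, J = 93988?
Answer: -63749/2426382243540 ≈ -2.6273e-8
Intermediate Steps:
x = -573744/63749 (x = -9 + 3/(11259 - 75008) = -9 + 3/(-63749) = -9 + 3*(-1/63749) = -9 - 3/63749 = -573744/63749 ≈ -9.0000)
K = -405 (K = -5*81 = -405)
U = 63749/5991067268 (U = 1/(-573744/63749 + 93988) = 1/(5991067268/63749) = 63749/5991067268 ≈ 1.0641e-5)
U/K = (63749/5991067268)/(-405) = (63749/5991067268)*(-1/405) = -63749/2426382243540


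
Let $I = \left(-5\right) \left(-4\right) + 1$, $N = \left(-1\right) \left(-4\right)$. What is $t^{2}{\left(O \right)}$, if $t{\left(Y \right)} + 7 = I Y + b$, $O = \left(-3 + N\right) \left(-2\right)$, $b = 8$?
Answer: $1681$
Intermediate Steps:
$N = 4$
$I = 21$ ($I = 20 + 1 = 21$)
$O = -2$ ($O = \left(-3 + 4\right) \left(-2\right) = 1 \left(-2\right) = -2$)
$t{\left(Y \right)} = 1 + 21 Y$ ($t{\left(Y \right)} = -7 + \left(21 Y + 8\right) = -7 + \left(8 + 21 Y\right) = 1 + 21 Y$)
$t^{2}{\left(O \right)} = \left(1 + 21 \left(-2\right)\right)^{2} = \left(1 - 42\right)^{2} = \left(-41\right)^{2} = 1681$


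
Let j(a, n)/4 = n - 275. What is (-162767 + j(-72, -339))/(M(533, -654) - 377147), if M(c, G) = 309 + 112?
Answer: 165223/376726 ≈ 0.43858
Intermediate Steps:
j(a, n) = -1100 + 4*n (j(a, n) = 4*(n - 275) = 4*(-275 + n) = -1100 + 4*n)
M(c, G) = 421
(-162767 + j(-72, -339))/(M(533, -654) - 377147) = (-162767 + (-1100 + 4*(-339)))/(421 - 377147) = (-162767 + (-1100 - 1356))/(-376726) = (-162767 - 2456)*(-1/376726) = -165223*(-1/376726) = 165223/376726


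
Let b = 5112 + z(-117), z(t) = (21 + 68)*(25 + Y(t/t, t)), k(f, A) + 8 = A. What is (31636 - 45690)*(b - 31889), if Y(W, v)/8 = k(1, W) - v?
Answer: -755655472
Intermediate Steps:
k(f, A) = -8 + A
Y(W, v) = -64 - 8*v + 8*W (Y(W, v) = 8*((-8 + W) - v) = 8*(-8 + W - v) = -64 - 8*v + 8*W)
z(t) = -2759 - 712*t (z(t) = (21 + 68)*(25 + (-64 - 8*t + 8*(t/t))) = 89*(25 + (-64 - 8*t + 8*1)) = 89*(25 + (-64 - 8*t + 8)) = 89*(25 + (-56 - 8*t)) = 89*(-31 - 8*t) = -2759 - 712*t)
b = 85657 (b = 5112 + (-2759 - 712*(-117)) = 5112 + (-2759 + 83304) = 5112 + 80545 = 85657)
(31636 - 45690)*(b - 31889) = (31636 - 45690)*(85657 - 31889) = -14054*53768 = -755655472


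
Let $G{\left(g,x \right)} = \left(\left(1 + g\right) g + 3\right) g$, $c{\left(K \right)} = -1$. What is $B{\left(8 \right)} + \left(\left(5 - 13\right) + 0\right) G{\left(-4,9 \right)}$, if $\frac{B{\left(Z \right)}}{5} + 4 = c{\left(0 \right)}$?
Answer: $455$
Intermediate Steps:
$B{\left(Z \right)} = -25$ ($B{\left(Z \right)} = -20 + 5 \left(-1\right) = -20 - 5 = -25$)
$G{\left(g,x \right)} = g \left(3 + g \left(1 + g\right)\right)$ ($G{\left(g,x \right)} = \left(g \left(1 + g\right) + 3\right) g = \left(3 + g \left(1 + g\right)\right) g = g \left(3 + g \left(1 + g\right)\right)$)
$B{\left(8 \right)} + \left(\left(5 - 13\right) + 0\right) G{\left(-4,9 \right)} = -25 + \left(\left(5 - 13\right) + 0\right) \left(- 4 \left(3 - 4 + \left(-4\right)^{2}\right)\right) = -25 + \left(-8 + 0\right) \left(- 4 \left(3 - 4 + 16\right)\right) = -25 - 8 \left(\left(-4\right) 15\right) = -25 - -480 = -25 + 480 = 455$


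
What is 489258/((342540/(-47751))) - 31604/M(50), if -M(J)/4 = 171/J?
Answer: -19493318791/295830 ≈ -65894.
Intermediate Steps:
M(J) = -684/J
489258/((342540/(-47751))) - 31604/M(50) = 489258/((342540/(-47751))) - 31604/((-684/50)) = 489258/((342540*(-1/47751))) - 31604/((-684*1/50)) = 489258/(-10380/1447) - 31604/(-342/25) = 489258*(-1447/10380) - 31604*(-25/342) = -117992721/1730 + 395050/171 = -19493318791/295830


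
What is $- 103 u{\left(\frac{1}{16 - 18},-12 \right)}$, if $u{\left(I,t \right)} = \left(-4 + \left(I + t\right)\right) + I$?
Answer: $1751$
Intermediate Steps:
$u{\left(I,t \right)} = -4 + t + 2 I$ ($u{\left(I,t \right)} = \left(-4 + I + t\right) + I = -4 + t + 2 I$)
$- 103 u{\left(\frac{1}{16 - 18},-12 \right)} = - 103 \left(-4 - 12 + \frac{2}{16 - 18}\right) = - 103 \left(-4 - 12 + \frac{2}{-2}\right) = - 103 \left(-4 - 12 + 2 \left(- \frac{1}{2}\right)\right) = - 103 \left(-4 - 12 - 1\right) = \left(-103\right) \left(-17\right) = 1751$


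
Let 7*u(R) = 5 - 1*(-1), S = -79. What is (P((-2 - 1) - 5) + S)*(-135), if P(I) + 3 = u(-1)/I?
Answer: 310365/28 ≈ 11084.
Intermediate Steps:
u(R) = 6/7 (u(R) = (5 - 1*(-1))/7 = (5 + 1)/7 = (⅐)*6 = 6/7)
P(I) = -3 + 6/(7*I)
(P((-2 - 1) - 5) + S)*(-135) = ((-3 + 6/(7*((-2 - 1) - 5))) - 79)*(-135) = ((-3 + 6/(7*(-3 - 5))) - 79)*(-135) = ((-3 + (6/7)/(-8)) - 79)*(-135) = ((-3 + (6/7)*(-⅛)) - 79)*(-135) = ((-3 - 3/28) - 79)*(-135) = (-87/28 - 79)*(-135) = -2299/28*(-135) = 310365/28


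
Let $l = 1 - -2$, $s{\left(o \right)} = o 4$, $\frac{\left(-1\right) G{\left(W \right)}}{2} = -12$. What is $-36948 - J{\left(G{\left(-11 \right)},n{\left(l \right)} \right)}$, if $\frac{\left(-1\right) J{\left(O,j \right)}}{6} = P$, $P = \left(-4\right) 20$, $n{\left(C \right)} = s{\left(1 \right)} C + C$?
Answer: $-37428$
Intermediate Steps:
$G{\left(W \right)} = 24$ ($G{\left(W \right)} = \left(-2\right) \left(-12\right) = 24$)
$s{\left(o \right)} = 4 o$
$l = 3$ ($l = 1 + 2 = 3$)
$n{\left(C \right)} = 5 C$ ($n{\left(C \right)} = 4 \cdot 1 C + C = 4 C + C = 5 C$)
$P = -80$
$J{\left(O,j \right)} = 480$ ($J{\left(O,j \right)} = \left(-6\right) \left(-80\right) = 480$)
$-36948 - J{\left(G{\left(-11 \right)},n{\left(l \right)} \right)} = -36948 - 480 = -37428$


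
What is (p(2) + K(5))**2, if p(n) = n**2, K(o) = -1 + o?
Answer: 64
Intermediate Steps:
(p(2) + K(5))**2 = (2**2 + (-1 + 5))**2 = (4 + 4)**2 = 8**2 = 64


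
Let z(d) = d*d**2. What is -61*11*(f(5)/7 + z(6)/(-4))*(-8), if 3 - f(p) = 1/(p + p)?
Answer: -10067684/35 ≈ -2.8765e+5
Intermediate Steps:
f(p) = 3 - 1/(2*p) (f(p) = 3 - 1/(p + p) = 3 - 1/(2*p))
z(d) = d**3
-61*11*(f(5)/7 + z(6)/(-4))*(-8) = -61*11*((3 - 1/2/5)/7 + 6**3/(-4))*(-8) = -61*11*((3 - 1/2*1/5)*(1/7) + 216*(-1/4))*(-8) = -61*11*((3 - 1/10)*(1/7) - 54)*(-8) = -61*11*((29/10)*(1/7) - 54)*(-8) = -61*11*(29/70 - 54)*(-8) = -61*11*(-3751/70)*(-8) = -(-2516921)*(-8)/70 = -61*165044/35 = -10067684/35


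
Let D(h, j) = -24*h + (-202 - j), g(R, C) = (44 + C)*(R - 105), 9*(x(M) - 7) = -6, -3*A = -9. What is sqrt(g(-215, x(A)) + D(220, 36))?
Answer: I*sqrt(194622)/3 ≈ 147.05*I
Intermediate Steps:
A = 3 (A = -1/3*(-9) = 3)
x(M) = 19/3 (x(M) = 7 + (1/9)*(-6) = 7 - 2/3 = 19/3)
g(R, C) = (-105 + R)*(44 + C) (g(R, C) = (44 + C)*(-105 + R) = (-105 + R)*(44 + C))
D(h, j) = -202 - j - 24*h
sqrt(g(-215, x(A)) + D(220, 36)) = sqrt((-4620 - 105*19/3 + 44*(-215) + (19/3)*(-215)) + (-202 - 1*36 - 24*220)) = sqrt((-4620 - 665 - 9460 - 4085/3) + (-202 - 36 - 5280)) = sqrt(-48320/3 - 5518) = sqrt(-64874/3) = I*sqrt(194622)/3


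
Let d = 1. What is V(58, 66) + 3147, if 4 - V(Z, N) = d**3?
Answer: 3150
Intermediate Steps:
V(Z, N) = 3 (V(Z, N) = 4 - 1*1**3 = 4 - 1*1 = 4 - 1 = 3)
V(58, 66) + 3147 = 3 + 3147 = 3150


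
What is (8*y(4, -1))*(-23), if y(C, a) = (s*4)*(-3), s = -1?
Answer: -2208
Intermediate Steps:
y(C, a) = 12 (y(C, a) = -1*4*(-3) = -4*(-3) = 12)
(8*y(4, -1))*(-23) = (8*12)*(-23) = 96*(-23) = -2208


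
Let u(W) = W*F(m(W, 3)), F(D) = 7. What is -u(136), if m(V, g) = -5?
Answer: -952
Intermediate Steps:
u(W) = 7*W (u(W) = W*7 = 7*W)
-u(136) = -7*136 = -1*952 = -952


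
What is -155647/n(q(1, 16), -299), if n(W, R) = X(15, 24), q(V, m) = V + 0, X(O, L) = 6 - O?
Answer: 155647/9 ≈ 17294.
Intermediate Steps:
q(V, m) = V
n(W, R) = -9 (n(W, R) = 6 - 1*15 = 6 - 15 = -9)
-155647/n(q(1, 16), -299) = -155647/(-9) = -155647*(-⅑) = 155647/9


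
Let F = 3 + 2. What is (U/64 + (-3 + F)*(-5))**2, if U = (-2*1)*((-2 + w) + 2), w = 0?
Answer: 100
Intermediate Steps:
F = 5
U = 0 (U = (-2*1)*((-2 + 0) + 2) = -2*(-2 + 2) = -2*0 = 0)
(U/64 + (-3 + F)*(-5))**2 = (0/64 + (-3 + 5)*(-5))**2 = (0*(1/64) + 2*(-5))**2 = (0 - 10)**2 = (-10)**2 = 100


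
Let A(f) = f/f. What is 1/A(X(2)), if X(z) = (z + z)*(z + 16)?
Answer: 1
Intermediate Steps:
X(z) = 2*z*(16 + z) (X(z) = (2*z)*(16 + z) = 2*z*(16 + z))
A(f) = 1
1/A(X(2)) = 1/1 = 1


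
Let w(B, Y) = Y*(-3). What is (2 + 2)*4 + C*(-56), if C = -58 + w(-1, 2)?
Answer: 3600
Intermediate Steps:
w(B, Y) = -3*Y
C = -64 (C = -58 - 3*2 = -58 - 6 = -64)
(2 + 2)*4 + C*(-56) = (2 + 2)*4 - 64*(-56) = 4*4 + 3584 = 16 + 3584 = 3600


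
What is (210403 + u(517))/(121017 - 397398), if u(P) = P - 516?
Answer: -210404/276381 ≈ -0.76128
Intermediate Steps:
u(P) = -516 + P
(210403 + u(517))/(121017 - 397398) = (210403 + (-516 + 517))/(121017 - 397398) = (210403 + 1)/(-276381) = 210404*(-1/276381) = -210404/276381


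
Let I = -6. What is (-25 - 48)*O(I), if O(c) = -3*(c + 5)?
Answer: -219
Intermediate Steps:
O(c) = -15 - 3*c (O(c) = -3*(5 + c) = -15 - 3*c)
(-25 - 48)*O(I) = (-25 - 48)*(-15 - 3*(-6)) = -73*(-15 + 18) = -73*3 = -219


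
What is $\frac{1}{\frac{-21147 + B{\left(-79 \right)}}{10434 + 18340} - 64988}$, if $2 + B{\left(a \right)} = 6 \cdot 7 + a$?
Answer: $- \frac{14387}{934992949} \approx -1.5387 \cdot 10^{-5}$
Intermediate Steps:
$B{\left(a \right)} = 40 + a$ ($B{\left(a \right)} = -2 + \left(6 \cdot 7 + a\right) = -2 + \left(42 + a\right) = 40 + a$)
$\frac{1}{\frac{-21147 + B{\left(-79 \right)}}{10434 + 18340} - 64988} = \frac{1}{\frac{-21147 + \left(40 - 79\right)}{10434 + 18340} - 64988} = \frac{1}{\frac{-21147 - 39}{28774} - 64988} = \frac{1}{\left(-21186\right) \frac{1}{28774} - 64988} = \frac{1}{- \frac{10593}{14387} - 64988} = \frac{1}{- \frac{934992949}{14387}} = - \frac{14387}{934992949}$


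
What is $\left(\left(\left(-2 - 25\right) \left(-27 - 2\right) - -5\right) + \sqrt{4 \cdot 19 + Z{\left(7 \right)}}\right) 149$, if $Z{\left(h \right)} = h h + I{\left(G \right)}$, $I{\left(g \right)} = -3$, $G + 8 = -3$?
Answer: $117412 + 149 \sqrt{122} \approx 1.1906 \cdot 10^{5}$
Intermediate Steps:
$G = -11$ ($G = -8 - 3 = -11$)
$Z{\left(h \right)} = -3 + h^{2}$ ($Z{\left(h \right)} = h h - 3 = h^{2} - 3 = -3 + h^{2}$)
$\left(\left(\left(-2 - 25\right) \left(-27 - 2\right) - -5\right) + \sqrt{4 \cdot 19 + Z{\left(7 \right)}}\right) 149 = \left(\left(\left(-2 - 25\right) \left(-27 - 2\right) - -5\right) + \sqrt{4 \cdot 19 - \left(3 - 7^{2}\right)}\right) 149 = \left(\left(\left(-27\right) \left(-29\right) + 5\right) + \sqrt{76 + \left(-3 + 49\right)}\right) 149 = \left(\left(783 + 5\right) + \sqrt{76 + 46}\right) 149 = \left(788 + \sqrt{122}\right) 149 = 117412 + 149 \sqrt{122}$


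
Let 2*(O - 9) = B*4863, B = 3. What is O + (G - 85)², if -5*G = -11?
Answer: 707967/50 ≈ 14159.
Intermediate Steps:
G = 11/5 (G = -⅕*(-11) = 11/5 ≈ 2.2000)
O = 14607/2 (O = 9 + (3*4863)/2 = 9 + (½)*14589 = 9 + 14589/2 = 14607/2 ≈ 7303.5)
O + (G - 85)² = 14607/2 + (11/5 - 85)² = 14607/2 + (-414/5)² = 14607/2 + 171396/25 = 707967/50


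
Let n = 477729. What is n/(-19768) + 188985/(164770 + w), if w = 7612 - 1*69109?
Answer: -6514378791/291642952 ≈ -22.337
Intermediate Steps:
w = -61497 (w = 7612 - 69109 = -61497)
n/(-19768) + 188985/(164770 + w) = 477729/(-19768) + 188985/(164770 - 61497) = 477729*(-1/19768) + 188985/103273 = -68247/2824 + 188985*(1/103273) = -68247/2824 + 188985/103273 = -6514378791/291642952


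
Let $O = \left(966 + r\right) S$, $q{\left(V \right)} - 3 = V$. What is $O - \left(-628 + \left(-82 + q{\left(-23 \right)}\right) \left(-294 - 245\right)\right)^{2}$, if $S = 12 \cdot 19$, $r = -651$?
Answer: $-2953850680$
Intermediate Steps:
$q{\left(V \right)} = 3 + V$
$S = 228$
$O = 71820$ ($O = \left(966 - 651\right) 228 = 315 \cdot 228 = 71820$)
$O - \left(-628 + \left(-82 + q{\left(-23 \right)}\right) \left(-294 - 245\right)\right)^{2} = 71820 - \left(-628 + \left(-82 + \left(3 - 23\right)\right) \left(-294 - 245\right)\right)^{2} = 71820 - \left(-628 + \left(-82 - 20\right) \left(-539\right)\right)^{2} = 71820 - \left(-628 - -54978\right)^{2} = 71820 - \left(-628 + 54978\right)^{2} = 71820 - 54350^{2} = 71820 - 2953922500 = -2953850680$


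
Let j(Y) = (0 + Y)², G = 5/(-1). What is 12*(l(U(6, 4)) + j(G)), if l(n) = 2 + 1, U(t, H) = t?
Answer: 336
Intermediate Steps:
l(n) = 3
G = -5 (G = 5*(-1) = -5)
j(Y) = Y²
12*(l(U(6, 4)) + j(G)) = 12*(3 + (-5)²) = 12*(3 + 25) = 12*28 = 336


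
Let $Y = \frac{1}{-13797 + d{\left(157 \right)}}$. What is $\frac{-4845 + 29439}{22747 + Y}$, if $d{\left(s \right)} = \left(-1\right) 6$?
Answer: $\frac{169735491}{156988420} \approx 1.0812$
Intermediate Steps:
$d{\left(s \right)} = -6$
$Y = - \frac{1}{13803}$ ($Y = \frac{1}{-13797 - 6} = \frac{1}{-13803} = - \frac{1}{13803} \approx -7.2448 \cdot 10^{-5}$)
$\frac{-4845 + 29439}{22747 + Y} = \frac{-4845 + 29439}{22747 - \frac{1}{13803}} = \frac{24594}{\frac{313976840}{13803}} = 24594 \cdot \frac{13803}{313976840} = \frac{169735491}{156988420}$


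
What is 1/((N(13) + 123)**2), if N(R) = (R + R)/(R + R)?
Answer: 1/15376 ≈ 6.5036e-5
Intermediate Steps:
N(R) = 1 (N(R) = (2*R)/((2*R)) = (2*R)*(1/(2*R)) = 1)
1/((N(13) + 123)**2) = 1/((1 + 123)**2) = 1/(124**2) = 1/15376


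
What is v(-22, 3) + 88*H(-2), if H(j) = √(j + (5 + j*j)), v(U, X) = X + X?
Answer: 6 + 88*√7 ≈ 238.83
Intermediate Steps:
v(U, X) = 2*X
H(j) = √(5 + j + j²) (H(j) = √(j + (5 + j²)) = √(5 + j + j²))
v(-22, 3) + 88*H(-2) = 2*3 + 88*√(5 - 2 + (-2)²) = 6 + 88*√(5 - 2 + 4) = 6 + 88*√7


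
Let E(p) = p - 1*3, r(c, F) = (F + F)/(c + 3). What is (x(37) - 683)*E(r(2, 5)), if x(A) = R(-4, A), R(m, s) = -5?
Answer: 688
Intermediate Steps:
x(A) = -5
r(c, F) = 2*F/(3 + c) (r(c, F) = (2*F)/(3 + c) = 2*F/(3 + c))
E(p) = -3 + p (E(p) = p - 3 = -3 + p)
(x(37) - 683)*E(r(2, 5)) = (-5 - 683)*(-3 + 2*5/(3 + 2)) = -688*(-3 + 2*5/5) = -688*(-3 + 2*5*(⅕)) = -688*(-3 + 2) = -688*(-1) = 688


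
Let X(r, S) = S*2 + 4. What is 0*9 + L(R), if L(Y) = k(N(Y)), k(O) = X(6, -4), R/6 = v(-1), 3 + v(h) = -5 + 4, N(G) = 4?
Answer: -4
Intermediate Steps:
v(h) = -4 (v(h) = -3 + (-5 + 4) = -3 - 1 = -4)
R = -24 (R = 6*(-4) = -24)
X(r, S) = 4 + 2*S (X(r, S) = 2*S + 4 = 4 + 2*S)
k(O) = -4 (k(O) = 4 + 2*(-4) = 4 - 8 = -4)
L(Y) = -4
0*9 + L(R) = 0*9 - 4 = 0 - 4 = -4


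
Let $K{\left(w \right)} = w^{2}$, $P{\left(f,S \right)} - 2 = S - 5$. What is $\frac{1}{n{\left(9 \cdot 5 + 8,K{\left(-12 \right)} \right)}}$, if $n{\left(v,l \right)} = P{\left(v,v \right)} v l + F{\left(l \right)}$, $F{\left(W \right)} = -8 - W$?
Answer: $\frac{1}{381448} \approx 2.6216 \cdot 10^{-6}$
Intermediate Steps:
$P{\left(f,S \right)} = -3 + S$ ($P{\left(f,S \right)} = 2 + \left(S - 5\right) = 2 + \left(-5 + S\right) = -3 + S$)
$n{\left(v,l \right)} = -8 - l + l v \left(-3 + v\right)$ ($n{\left(v,l \right)} = \left(-3 + v\right) v l - \left(8 + l\right) = v \left(-3 + v\right) l - \left(8 + l\right) = l v \left(-3 + v\right) - \left(8 + l\right) = -8 - l + l v \left(-3 + v\right)$)
$\frac{1}{n{\left(9 \cdot 5 + 8,K{\left(-12 \right)} \right)}} = \frac{1}{-8 - \left(-12\right)^{2} + \left(-12\right)^{2} \left(9 \cdot 5 + 8\right) \left(-3 + \left(9 \cdot 5 + 8\right)\right)} = \frac{1}{-8 - 144 + 144 \left(45 + 8\right) \left(-3 + \left(45 + 8\right)\right)} = \frac{1}{-8 - 144 + 144 \cdot 53 \left(-3 + 53\right)} = \frac{1}{-8 - 144 + 144 \cdot 53 \cdot 50} = \frac{1}{-8 - 144 + 381600} = \frac{1}{381448}$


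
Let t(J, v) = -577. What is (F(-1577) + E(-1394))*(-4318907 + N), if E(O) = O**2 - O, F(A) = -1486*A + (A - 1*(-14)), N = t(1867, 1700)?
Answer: -18515420651676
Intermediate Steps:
N = -577
F(A) = 14 - 1485*A (F(A) = -1486*A + (A + 14) = -1486*A + (14 + A) = 14 - 1485*A)
(F(-1577) + E(-1394))*(-4318907 + N) = ((14 - 1485*(-1577)) - 1394*(-1 - 1394))*(-4318907 - 577) = ((14 + 2341845) - 1394*(-1395))*(-4319484) = (2341859 + 1944630)*(-4319484) = 4286489*(-4319484) = -18515420651676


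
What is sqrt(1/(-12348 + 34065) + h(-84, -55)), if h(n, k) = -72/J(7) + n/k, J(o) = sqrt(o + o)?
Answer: sqrt(11863376198905 - 39946899138300*sqrt(14))/2787015 ≈ 4.209*I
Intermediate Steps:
J(o) = sqrt(2)*sqrt(o) (J(o) = sqrt(2*o) = sqrt(2)*sqrt(o))
h(n, k) = -36*sqrt(14)/7 + n/k (h(n, k) = -72*sqrt(14)/14 + n/k = -36*sqrt(14)/7 + n/k)
sqrt(1/(-12348 + 34065) + h(-84, -55)) = sqrt(1/(-12348 + 34065) + (-36*sqrt(14)/7 - 84/(-55))) = sqrt(1/21717 + (-36*sqrt(14)/7 - 84*(-1/55))) = sqrt(1/21717 + (-36*sqrt(14)/7 + 84/55)) = sqrt(1/21717 + (84/55 - 36*sqrt(14)/7)) = sqrt(1824283/1194435 - 36*sqrt(14)/7)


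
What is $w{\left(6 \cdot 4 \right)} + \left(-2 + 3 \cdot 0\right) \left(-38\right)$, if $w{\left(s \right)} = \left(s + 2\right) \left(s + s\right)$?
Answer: $1324$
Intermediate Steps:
$w{\left(s \right)} = 2 s \left(2 + s\right)$ ($w{\left(s \right)} = \left(2 + s\right) 2 s = 2 s \left(2 + s\right)$)
$w{\left(6 \cdot 4 \right)} + \left(-2 + 3 \cdot 0\right) \left(-38\right) = 2 \cdot 6 \cdot 4 \left(2 + 6 \cdot 4\right) + \left(-2 + 3 \cdot 0\right) \left(-38\right) = 2 \cdot 24 \left(2 + 24\right) + \left(-2 + 0\right) \left(-38\right) = 2 \cdot 24 \cdot 26 - -76 = 1248 + 76 = 1324$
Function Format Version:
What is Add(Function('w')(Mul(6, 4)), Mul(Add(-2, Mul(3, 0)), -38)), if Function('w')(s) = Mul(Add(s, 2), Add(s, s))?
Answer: 1324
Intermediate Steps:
Function('w')(s) = Mul(2, s, Add(2, s)) (Function('w')(s) = Mul(Add(2, s), Mul(2, s)) = Mul(2, s, Add(2, s)))
Add(Function('w')(Mul(6, 4)), Mul(Add(-2, Mul(3, 0)), -38)) = Add(Mul(2, Mul(6, 4), Add(2, Mul(6, 4))), Mul(Add(-2, Mul(3, 0)), -38)) = Add(Mul(2, 24, Add(2, 24)), Mul(Add(-2, 0), -38)) = Add(Mul(2, 24, 26), Mul(-2, -38)) = Add(1248, 76) = 1324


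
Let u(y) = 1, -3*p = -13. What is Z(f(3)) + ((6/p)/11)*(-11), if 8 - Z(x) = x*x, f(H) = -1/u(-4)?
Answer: 73/13 ≈ 5.6154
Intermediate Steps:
p = 13/3 (p = -1/3*(-13) = 13/3 ≈ 4.3333)
f(H) = -1 (f(H) = -1/1 = -1*1 = -1)
Z(x) = 8 - x**2 (Z(x) = 8 - x*x = 8 - x**2)
Z(f(3)) + ((6/p)/11)*(-11) = (8 - 1*(-1)**2) + ((6/(13/3))/11)*(-11) = (8 - 1*1) + ((6*(3/13))*(1/11))*(-11) = (8 - 1) + ((18/13)*(1/11))*(-11) = 7 + (18/143)*(-11) = 7 - 18/13 = 73/13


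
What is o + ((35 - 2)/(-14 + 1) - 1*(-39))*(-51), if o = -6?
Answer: -24252/13 ≈ -1865.5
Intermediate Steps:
o + ((35 - 2)/(-14 + 1) - 1*(-39))*(-51) = -6 + ((35 - 2)/(-14 + 1) - 1*(-39))*(-51) = -6 + (33/(-13) + 39)*(-51) = -6 + (33*(-1/13) + 39)*(-51) = -6 + (-33/13 + 39)*(-51) = -6 + (474/13)*(-51) = -6 - 24174/13 = -24252/13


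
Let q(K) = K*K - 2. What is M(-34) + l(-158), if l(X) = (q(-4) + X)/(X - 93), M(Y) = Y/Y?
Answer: 395/251 ≈ 1.5737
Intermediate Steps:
q(K) = -2 + K**2 (q(K) = K**2 - 2 = -2 + K**2)
M(Y) = 1
l(X) = (14 + X)/(-93 + X) (l(X) = ((-2 + (-4)**2) + X)/(X - 93) = ((-2 + 16) + X)/(-93 + X) = (14 + X)/(-93 + X))
M(-34) + l(-158) = 1 + (14 - 158)/(-93 - 158) = 1 - 144/(-251) = 1 - 1/251*(-144) = 1 + 144/251 = 395/251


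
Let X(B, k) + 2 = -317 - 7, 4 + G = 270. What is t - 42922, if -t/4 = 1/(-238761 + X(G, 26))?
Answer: -10262092210/239087 ≈ -42922.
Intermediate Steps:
G = 266 (G = -4 + 270 = 266)
X(B, k) = -326 (X(B, k) = -2 + (-317 - 7) = -2 - 324 = -326)
t = 4/239087 (t = -4/(-238761 - 326) = -4/(-239087) = -4*(-1/239087) = 4/239087 ≈ 1.6730e-5)
t - 42922 = 4/239087 - 42922 = -10262092210/239087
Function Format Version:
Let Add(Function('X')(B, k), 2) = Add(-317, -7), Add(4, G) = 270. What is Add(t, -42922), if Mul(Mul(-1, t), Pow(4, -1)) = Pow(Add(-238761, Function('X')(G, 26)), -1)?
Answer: Rational(-10262092210, 239087) ≈ -42922.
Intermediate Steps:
G = 266 (G = Add(-4, 270) = 266)
Function('X')(B, k) = -326 (Function('X')(B, k) = Add(-2, Add(-317, -7)) = Add(-2, -324) = -326)
t = Rational(4, 239087) (t = Mul(-4, Pow(Add(-238761, -326), -1)) = Mul(-4, Pow(-239087, -1)) = Mul(-4, Rational(-1, 239087)) = Rational(4, 239087) ≈ 1.6730e-5)
Add(t, -42922) = Add(Rational(4, 239087), -42922) = Rational(-10262092210, 239087)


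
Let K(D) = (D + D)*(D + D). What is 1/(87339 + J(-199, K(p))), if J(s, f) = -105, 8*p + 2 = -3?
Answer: 1/87234 ≈ 1.1463e-5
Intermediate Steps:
p = -5/8 (p = -1/4 + (1/8)*(-3) = -1/4 - 3/8 = -5/8 ≈ -0.62500)
K(D) = 4*D**2 (K(D) = (2*D)*(2*D) = 4*D**2)
1/(87339 + J(-199, K(p))) = 1/(87339 - 105) = 1/87234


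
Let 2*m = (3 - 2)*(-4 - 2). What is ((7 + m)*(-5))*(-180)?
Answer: 3600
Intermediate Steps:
m = -3 (m = ((3 - 2)*(-4 - 2))/2 = (1*(-6))/2 = (½)*(-6) = -3)
((7 + m)*(-5))*(-180) = ((7 - 3)*(-5))*(-180) = (4*(-5))*(-180) = -20*(-180) = 3600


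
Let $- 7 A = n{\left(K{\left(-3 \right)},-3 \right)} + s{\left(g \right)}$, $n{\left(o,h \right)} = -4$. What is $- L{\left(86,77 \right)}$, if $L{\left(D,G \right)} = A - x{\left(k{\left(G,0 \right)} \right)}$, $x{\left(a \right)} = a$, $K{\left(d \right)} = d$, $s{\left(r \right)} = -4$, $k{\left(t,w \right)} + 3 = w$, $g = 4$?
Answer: $- \frac{29}{7} \approx -4.1429$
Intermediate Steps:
$k{\left(t,w \right)} = -3 + w$
$A = \frac{8}{7}$ ($A = - \frac{-4 - 4}{7} = \left(- \frac{1}{7}\right) \left(-8\right) = \frac{8}{7} \approx 1.1429$)
$L{\left(D,G \right)} = \frac{29}{7}$ ($L{\left(D,G \right)} = \frac{8}{7} - \left(-3 + 0\right) = \frac{8}{7} - -3 = \frac{8}{7} + 3 = \frac{29}{7}$)
$- L{\left(86,77 \right)} = \left(-1\right) \frac{29}{7} = - \frac{29}{7}$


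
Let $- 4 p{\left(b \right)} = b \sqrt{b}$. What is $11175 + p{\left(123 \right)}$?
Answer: $11175 - \frac{123 \sqrt{123}}{4} \approx 10834.0$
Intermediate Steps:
$p{\left(b \right)} = - \frac{b^{\frac{3}{2}}}{4}$ ($p{\left(b \right)} = - \frac{b \sqrt{b}}{4} = - \frac{b^{\frac{3}{2}}}{4}$)
$11175 + p{\left(123 \right)} = 11175 - \frac{123^{\frac{3}{2}}}{4} = 11175 - \frac{123 \sqrt{123}}{4}$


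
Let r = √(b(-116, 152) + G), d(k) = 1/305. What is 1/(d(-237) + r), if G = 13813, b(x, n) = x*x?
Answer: -305/2536698724 + 93025*√27269/2536698724 ≈ 0.0060556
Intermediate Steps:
b(x, n) = x²
d(k) = 1/305
r = √27269 (r = √((-116)² + 13813) = √(13456 + 13813) = √27269 ≈ 165.13)
1/(d(-237) + r) = 1/(1/305 + √27269)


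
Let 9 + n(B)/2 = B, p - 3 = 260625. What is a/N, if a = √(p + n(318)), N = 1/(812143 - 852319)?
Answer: -40176*√261246 ≈ -2.0535e+7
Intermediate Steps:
p = 260628 (p = 3 + 260625 = 260628)
n(B) = -18 + 2*B
N = -1/40176 (N = 1/(-40176) = -1/40176 ≈ -2.4890e-5)
a = √261246 (a = √(260628 + (-18 + 2*318)) = √(260628 + (-18 + 636)) = √(260628 + 618) = √261246 ≈ 511.12)
a/N = √261246/(-1/40176) = √261246*(-40176) = -40176*√261246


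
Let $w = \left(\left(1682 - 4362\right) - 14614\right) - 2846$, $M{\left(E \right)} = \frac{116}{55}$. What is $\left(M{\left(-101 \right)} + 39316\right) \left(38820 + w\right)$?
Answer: $\frac{8079085056}{11} \approx 7.3446 \cdot 10^{8}$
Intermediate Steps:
$M{\left(E \right)} = \frac{116}{55}$ ($M{\left(E \right)} = 116 \cdot \frac{1}{55} = \frac{116}{55}$)
$w = -20140$ ($w = \left(\left(1682 - 4362\right) - 14614\right) - 2846 = \left(-2680 - 14614\right) - 2846 = -17294 - 2846 = -20140$)
$\left(M{\left(-101 \right)} + 39316\right) \left(38820 + w\right) = \left(\frac{116}{55} + 39316\right) \left(38820 - 20140\right) = \frac{2162496}{55} \cdot 18680 = \frac{8079085056}{11}$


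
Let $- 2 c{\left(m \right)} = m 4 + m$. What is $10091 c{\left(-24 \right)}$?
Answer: $605460$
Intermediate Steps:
$c{\left(m \right)} = - \frac{5 m}{2}$ ($c{\left(m \right)} = - \frac{m 4 + m}{2} = - \frac{4 m + m}{2} = - \frac{5 m}{2}$)
$10091 c{\left(-24 \right)} = 10091 \left(\left(- \frac{5}{2}\right) \left(-24\right)\right) = 10091 \cdot 60 = 605460$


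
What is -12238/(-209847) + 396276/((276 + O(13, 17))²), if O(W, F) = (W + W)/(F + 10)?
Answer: 15326512071745/2933686451487 ≈ 5.2243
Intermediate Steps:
O(W, F) = 2*W/(10 + F) (O(W, F) = (2*W)/(10 + F) = 2*W/(10 + F))
-12238/(-209847) + 396276/((276 + O(13, 17))²) = -12238/(-209847) + 396276/((276 + 2*13/(10 + 17))²) = -12238*(-1/209847) + 396276/((276 + 2*13/27)²) = 12238/209847 + 396276/((276 + 2*13*(1/27))²) = 12238/209847 + 396276/((276 + 26/27)²) = 12238/209847 + 396276/((7478/27)²) = 12238/209847 + 396276/(55920484/729) = 12238/209847 + 396276*(729/55920484) = 12238/209847 + 72221301/13980121 = 15326512071745/2933686451487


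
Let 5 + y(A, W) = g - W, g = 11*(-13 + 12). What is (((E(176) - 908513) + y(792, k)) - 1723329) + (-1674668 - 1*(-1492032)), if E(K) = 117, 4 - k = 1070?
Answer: -2813311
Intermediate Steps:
k = -1066 (k = 4 - 1*1070 = 4 - 1070 = -1066)
g = -11 (g = 11*(-1) = -11)
y(A, W) = -16 - W (y(A, W) = -5 + (-11 - W) = -16 - W)
(((E(176) - 908513) + y(792, k)) - 1723329) + (-1674668 - 1*(-1492032)) = (((117 - 908513) + (-16 - 1*(-1066))) - 1723329) + (-1674668 - 1*(-1492032)) = ((-908396 + (-16 + 1066)) - 1723329) + (-1674668 + 1492032) = ((-908396 + 1050) - 1723329) - 182636 = (-907346 - 1723329) - 182636 = -2630675 - 182636 = -2813311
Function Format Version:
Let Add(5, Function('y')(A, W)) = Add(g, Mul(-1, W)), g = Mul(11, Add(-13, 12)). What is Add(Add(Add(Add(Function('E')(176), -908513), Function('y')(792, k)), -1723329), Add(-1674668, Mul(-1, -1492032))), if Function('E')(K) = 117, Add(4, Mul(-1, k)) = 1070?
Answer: -2813311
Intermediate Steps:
k = -1066 (k = Add(4, Mul(-1, 1070)) = Add(4, -1070) = -1066)
g = -11 (g = Mul(11, -1) = -11)
Function('y')(A, W) = Add(-16, Mul(-1, W)) (Function('y')(A, W) = Add(-5, Add(-11, Mul(-1, W))) = Add(-16, Mul(-1, W)))
Add(Add(Add(Add(Function('E')(176), -908513), Function('y')(792, k)), -1723329), Add(-1674668, Mul(-1, -1492032))) = Add(Add(Add(Add(117, -908513), Add(-16, Mul(-1, -1066))), -1723329), Add(-1674668, Mul(-1, -1492032))) = Add(Add(Add(-908396, Add(-16, 1066)), -1723329), Add(-1674668, 1492032)) = Add(Add(Add(-908396, 1050), -1723329), -182636) = Add(Add(-907346, -1723329), -182636) = Add(-2630675, -182636) = -2813311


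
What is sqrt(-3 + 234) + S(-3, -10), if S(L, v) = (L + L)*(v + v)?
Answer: 120 + sqrt(231) ≈ 135.20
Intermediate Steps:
S(L, v) = 4*L*v (S(L, v) = (2*L)*(2*v) = 4*L*v)
sqrt(-3 + 234) + S(-3, -10) = sqrt(-3 + 234) + 4*(-3)*(-10) = sqrt(231) + 120 = 120 + sqrt(231)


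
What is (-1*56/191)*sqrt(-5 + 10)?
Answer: -56*sqrt(5)/191 ≈ -0.65560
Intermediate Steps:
(-1*56/191)*sqrt(-5 + 10) = (-56*1/191)*sqrt(5) = -56*sqrt(5)/191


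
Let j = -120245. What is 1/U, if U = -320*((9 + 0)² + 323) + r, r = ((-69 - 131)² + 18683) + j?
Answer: -1/190842 ≈ -5.2399e-6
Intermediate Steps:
r = -61562 (r = ((-69 - 131)² + 18683) - 120245 = ((-200)² + 18683) - 120245 = (40000 + 18683) - 120245 = 58683 - 120245 = -61562)
U = -190842 (U = -320*((9 + 0)² + 323) - 61562 = -320*(9² + 323) - 61562 = -320*(81 + 323) - 61562 = -320*404 - 61562 = -129280 - 61562 = -190842)
1/U = 1/(-190842) = -1/190842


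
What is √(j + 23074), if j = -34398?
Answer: 2*I*√2831 ≈ 106.41*I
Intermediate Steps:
√(j + 23074) = √(-34398 + 23074) = √(-11324) = 2*I*√2831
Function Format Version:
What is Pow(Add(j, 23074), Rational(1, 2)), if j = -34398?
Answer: Mul(2, I, Pow(2831, Rational(1, 2))) ≈ Mul(106.41, I)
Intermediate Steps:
Pow(Add(j, 23074), Rational(1, 2)) = Pow(Add(-34398, 23074), Rational(1, 2)) = Pow(-11324, Rational(1, 2)) = Mul(2, I, Pow(2831, Rational(1, 2)))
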